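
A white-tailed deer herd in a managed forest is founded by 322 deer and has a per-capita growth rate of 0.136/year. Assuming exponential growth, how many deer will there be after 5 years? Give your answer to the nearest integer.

636 deer

N(t) = N₀·e^(rt) = 322 × e^(0.136×5) = 322 × e^0.68.
e^0.68 ≈ 1.9739, so N ≈ 322 × 1.9739 = 635.589.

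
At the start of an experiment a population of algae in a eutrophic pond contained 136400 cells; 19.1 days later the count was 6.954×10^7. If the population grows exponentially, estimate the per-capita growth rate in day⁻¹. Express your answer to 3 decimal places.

0.326 per day

From N(t) = N₀·e^(rt): e^(r·19.1) = 6.954×10^7/136400 = 509.82.
r·19.1 = ln(509.82) = 6.2341, so r = 6.2341/19.1 = 0.32639.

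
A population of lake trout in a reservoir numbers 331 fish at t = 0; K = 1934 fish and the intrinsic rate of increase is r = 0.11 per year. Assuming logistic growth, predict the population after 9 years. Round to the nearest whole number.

A = (K − N₀)/N₀ = (1934 − 331)/331 = 4.8429.
N(t) = K/(1 + A·e^(−rt)) = 1934/(1 + 4.8429×e^(−0.11×9)).
e^(−0.99) = 0.37158; denominator = 1 + 4.8429×0.37158 = 2.7995.
N = 1934/2.7995 = 690.835.

691 fish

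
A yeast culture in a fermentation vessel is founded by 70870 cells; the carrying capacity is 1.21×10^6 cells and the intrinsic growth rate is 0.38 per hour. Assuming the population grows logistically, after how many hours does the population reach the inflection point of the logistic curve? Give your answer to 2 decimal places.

7.31 hours

Logistic growth is fastest at N = K/2 = 605000.
A = (K − N₀)/N₀ = 16.074. Set K/(1 + A·e^(−rt)) = K/2 → A·e^(−rt) = 1.
e^(−0.38t) = 1/16.074 = 0.0622141, so t = ln(16.074)/0.38 = 2.7772/0.38 = 7.3083.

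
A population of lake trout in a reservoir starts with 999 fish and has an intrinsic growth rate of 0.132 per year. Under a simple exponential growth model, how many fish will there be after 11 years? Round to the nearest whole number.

4267 fish

N(t) = N₀·e^(rt) = 999 × e^(0.132×11) = 999 × e^1.452.
e^1.452 ≈ 4.2716, so N ≈ 999 × 4.2716 = 4267.38.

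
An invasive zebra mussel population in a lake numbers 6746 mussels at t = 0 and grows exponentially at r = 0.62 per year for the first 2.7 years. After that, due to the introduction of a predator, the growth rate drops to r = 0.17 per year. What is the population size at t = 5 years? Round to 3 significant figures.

53200 mussels

Phase 1: N(2.7) = 6746·e^(0.62×2.7) = 6746·e^1.674 = 35979.5.
Phase 2 runs for 5 − 2.7 = 2.3 years at r = 0.17.
N(5) = 35979.5·e^(0.17×2.3) = 35979.5·e^0.391 = 53194.2.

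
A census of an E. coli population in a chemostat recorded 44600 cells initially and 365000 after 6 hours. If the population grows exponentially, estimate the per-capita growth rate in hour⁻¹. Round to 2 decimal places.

From N(t) = N₀·e^(rt): e^(r·6) = 365000/44600 = 8.1839.
r·6 = ln(8.1839) = 2.1022, so r = 2.1022/6 = 0.35036.

0.35 per hour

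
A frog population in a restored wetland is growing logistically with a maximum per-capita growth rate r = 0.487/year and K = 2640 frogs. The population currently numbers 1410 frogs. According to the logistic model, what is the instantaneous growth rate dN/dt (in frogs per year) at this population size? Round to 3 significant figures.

320 frogs per year

dN/dt = rN(1 − N/K) = 0.487 × 1410 × (1 − 1410/2640).
1 − 1410/2640 = 0.46591; dN/dt = 0.487 × 1410 × 0.46591 = 319.93.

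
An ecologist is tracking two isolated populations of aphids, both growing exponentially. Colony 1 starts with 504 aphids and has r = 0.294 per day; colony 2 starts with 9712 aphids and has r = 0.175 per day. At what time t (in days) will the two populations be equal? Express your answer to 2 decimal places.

24.86 days

Set 504·e^(0.294t) = 9712·e^(0.175t).
e^((0.294 − 0.175)t) = 9712/504 → e^(0.119·t) = 19.27.
0.119·t = ln(19.27) = 2.9585, so t = 2.9585/0.119 = 24.862.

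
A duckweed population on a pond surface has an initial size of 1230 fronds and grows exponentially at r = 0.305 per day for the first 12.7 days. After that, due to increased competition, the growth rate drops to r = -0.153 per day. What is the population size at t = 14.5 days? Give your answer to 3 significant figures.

44900 fronds

Phase 1: N(12.7) = 1230·e^(0.305×12.7) = 1230·e^3.873 = 59175.9.
Phase 2 runs for 14.5 − 12.7 = 1.8 days at r = -0.153.
N(14.5) = 59175.9·e^(-0.153×1.8) = 59175.9·e^-0.2754 = 44930.4.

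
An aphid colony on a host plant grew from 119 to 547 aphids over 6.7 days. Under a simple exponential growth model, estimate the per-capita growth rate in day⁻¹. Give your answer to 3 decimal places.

From N(t) = N₀·e^(rt): e^(r·6.7) = 547/119 = 4.5966.
r·6.7 = ln(4.5966) = 1.5253, so r = 1.5253/6.7 = 0.22766.

0.228 per day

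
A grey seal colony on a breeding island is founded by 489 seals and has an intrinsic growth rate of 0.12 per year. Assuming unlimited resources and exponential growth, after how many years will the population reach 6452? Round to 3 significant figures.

21.5 years

Set N₀·e^(rt) = 6452: e^(0.12·t) = 6452/489 = 13.194.
0.12·t = ln(13.194) = 2.5798, so t = 2.5798/0.12 = 21.498.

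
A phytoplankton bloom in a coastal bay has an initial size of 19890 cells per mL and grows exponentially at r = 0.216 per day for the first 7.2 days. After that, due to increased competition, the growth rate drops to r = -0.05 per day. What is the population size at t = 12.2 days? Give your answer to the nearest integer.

73363 cells per mL

Phase 1: N(7.2) = 19890·e^(0.216×7.2) = 19890·e^1.555 = 94199.7.
Phase 2 runs for 12.2 − 7.2 = 5 days at r = -0.05.
N(12.2) = 94199.7·e^(-0.05×5) = 94199.7·e^-0.25 = 73362.8.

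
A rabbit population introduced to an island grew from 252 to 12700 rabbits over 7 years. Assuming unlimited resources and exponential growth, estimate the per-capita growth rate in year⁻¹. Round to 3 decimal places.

0.560 per year

From N(t) = N₀·e^(rt): e^(r·7) = 12700/252 = 50.397.
r·7 = ln(50.397) = 3.9199, so r = 3.9199/7 = 0.55999.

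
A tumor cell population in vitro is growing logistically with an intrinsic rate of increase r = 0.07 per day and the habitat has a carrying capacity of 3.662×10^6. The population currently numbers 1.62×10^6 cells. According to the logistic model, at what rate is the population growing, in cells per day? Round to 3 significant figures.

dN/dt = rN(1 − N/K) = 0.07 × 1.62×10^6 × (1 − 1.62×10^6/3.662×10^6).
1 − 1.62×10^6/3.662×10^6 = 0.55762; dN/dt = 0.07 × 1.62×10^6 × 0.55762 = 63234.

63200 cells per day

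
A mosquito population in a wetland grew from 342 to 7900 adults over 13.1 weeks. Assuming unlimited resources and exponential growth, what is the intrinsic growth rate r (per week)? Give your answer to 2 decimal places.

From N(t) = N₀·e^(rt): e^(r·13.1) = 7900/342 = 23.099.
r·13.1 = ln(23.099) = 3.1398, so r = 3.1398/13.1 = 0.23968.

0.24 per week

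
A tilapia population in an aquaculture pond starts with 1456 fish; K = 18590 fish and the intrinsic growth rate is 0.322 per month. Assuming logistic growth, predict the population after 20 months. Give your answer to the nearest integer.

18247 fish

A = (K − N₀)/N₀ = (18590 − 1456)/1456 = 11.768.
N(t) = K/(1 + A·e^(−rt)) = 18590/(1 + 11.768×e^(−0.322×20)).
e^(−6.44) = 0.0015964; denominator = 1 + 11.768×0.0015964 = 1.0188.
N = 18590/1.0188 = 18247.2.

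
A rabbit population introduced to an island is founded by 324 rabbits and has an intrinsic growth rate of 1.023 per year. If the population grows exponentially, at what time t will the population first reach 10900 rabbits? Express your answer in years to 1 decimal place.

Set N₀·e^(rt) = 10900: e^(1.023·t) = 10900/324 = 33.642.
1.023·t = ln(33.642) = 3.5158, so t = 3.5158/1.023 = 3.4367.

3.4 years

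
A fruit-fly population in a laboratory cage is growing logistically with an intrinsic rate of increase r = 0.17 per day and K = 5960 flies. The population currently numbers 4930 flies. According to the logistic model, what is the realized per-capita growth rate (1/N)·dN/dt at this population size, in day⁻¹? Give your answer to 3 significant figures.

0.0294 per day

(1/N)·dN/dt = r(1 − N/K) = 0.17 × (1 − 4930/5960).
= 0.17 × 0.17282 = 0.029379.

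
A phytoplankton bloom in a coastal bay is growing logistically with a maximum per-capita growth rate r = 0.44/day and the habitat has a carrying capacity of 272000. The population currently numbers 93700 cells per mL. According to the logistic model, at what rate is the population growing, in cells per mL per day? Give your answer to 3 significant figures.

27000 cells per mL per day

dN/dt = rN(1 − N/K) = 0.44 × 93700 × (1 − 93700/272000).
1 − 93700/272000 = 0.65551; dN/dt = 0.44 × 93700 × 0.65551 = 27026.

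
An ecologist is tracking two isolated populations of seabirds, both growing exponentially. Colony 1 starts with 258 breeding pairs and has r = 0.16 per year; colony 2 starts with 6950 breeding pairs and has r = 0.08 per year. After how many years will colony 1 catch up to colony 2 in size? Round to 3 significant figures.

Set 258·e^(0.16t) = 6950·e^(0.08t).
e^((0.16 − 0.08)t) = 6950/258 → e^(0.08·t) = 26.938.
0.08·t = ln(26.938) = 3.2935, so t = 3.2935/0.08 = 41.169.

41.2 years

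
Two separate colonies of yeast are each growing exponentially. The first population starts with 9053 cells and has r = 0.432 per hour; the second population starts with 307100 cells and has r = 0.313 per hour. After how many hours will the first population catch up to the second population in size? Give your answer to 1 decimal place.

29.6 hours

Set 9053·e^(0.432t) = 307100·e^(0.313t).
e^((0.432 − 0.313)t) = 307100/9053 → e^(0.119·t) = 33.922.
0.119·t = ln(33.922) = 3.5241, so t = 3.5241/0.119 = 29.614.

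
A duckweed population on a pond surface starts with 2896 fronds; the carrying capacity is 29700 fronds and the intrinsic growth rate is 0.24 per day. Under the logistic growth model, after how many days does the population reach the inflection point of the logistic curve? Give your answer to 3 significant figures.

Logistic growth is fastest at N = K/2 = 14850.
A = (K − N₀)/N₀ = 9.2555. Set K/(1 + A·e^(−rt)) = K/2 → A·e^(−rt) = 1.
e^(−0.24t) = 1/9.2555 = 0.108044, so t = ln(9.2555)/0.24 = 2.2252/0.24 = 9.2718.

9.27 days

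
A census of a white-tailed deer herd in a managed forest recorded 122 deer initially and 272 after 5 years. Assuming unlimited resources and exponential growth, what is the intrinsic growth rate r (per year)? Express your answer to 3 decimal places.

0.160 per year

From N(t) = N₀·e^(rt): e^(r·5) = 272/122 = 2.2295.
r·5 = ln(2.2295) = 0.80178, so r = 0.80178/5 = 0.16036.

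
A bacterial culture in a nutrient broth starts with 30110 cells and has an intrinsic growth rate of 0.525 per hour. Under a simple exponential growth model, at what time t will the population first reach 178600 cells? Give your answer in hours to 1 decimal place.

3.4 hours

Set N₀·e^(rt) = 178600: e^(0.525·t) = 178600/30110 = 5.9316.
0.525·t = ln(5.9316) = 1.7803, so t = 1.7803/0.525 = 3.391.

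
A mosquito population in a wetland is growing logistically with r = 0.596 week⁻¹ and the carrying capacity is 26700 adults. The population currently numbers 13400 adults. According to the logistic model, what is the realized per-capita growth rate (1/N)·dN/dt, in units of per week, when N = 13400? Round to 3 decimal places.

0.297 per week

(1/N)·dN/dt = r(1 − N/K) = 0.596 × (1 − 13400/26700).
= 0.596 × 0.49813 = 0.29688.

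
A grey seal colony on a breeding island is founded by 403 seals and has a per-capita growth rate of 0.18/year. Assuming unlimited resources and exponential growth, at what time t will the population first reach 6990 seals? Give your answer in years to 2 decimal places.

15.85 years

Set N₀·e^(rt) = 6990: e^(0.18·t) = 6990/403 = 17.345.
0.18·t = ln(17.345) = 2.8533, so t = 2.8533/0.18 = 15.852.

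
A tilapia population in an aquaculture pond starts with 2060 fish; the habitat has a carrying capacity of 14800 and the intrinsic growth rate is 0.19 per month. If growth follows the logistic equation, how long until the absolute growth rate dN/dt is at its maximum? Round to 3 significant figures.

Logistic growth is fastest at N = K/2 = 7400.
A = (K − N₀)/N₀ = 6.1845. Set K/(1 + A·e^(−rt)) = K/2 → A·e^(−rt) = 1.
e^(−0.19t) = 1/6.1845 = 0.161695, so t = ln(6.1845)/0.19 = 1.822/0.19 = 9.5897.

9.59 months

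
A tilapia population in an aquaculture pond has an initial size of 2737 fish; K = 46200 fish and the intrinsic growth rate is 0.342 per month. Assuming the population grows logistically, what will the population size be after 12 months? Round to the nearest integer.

36605 fish

A = (K − N₀)/N₀ = (46200 − 2737)/2737 = 15.88.
N(t) = K/(1 + A·e^(−rt)) = 46200/(1 + 15.88×e^(−0.342×12)).
e^(−4.104) = 0.016507; denominator = 1 + 15.88×0.016507 = 1.2621.
N = 46200/1.2621 = 36605.1.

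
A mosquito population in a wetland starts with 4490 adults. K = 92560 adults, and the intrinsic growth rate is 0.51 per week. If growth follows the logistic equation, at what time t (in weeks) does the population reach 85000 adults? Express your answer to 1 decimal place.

A = (K − N₀)/N₀ = (92560 − 4490)/4490 = 19.615.
Solve 92560/(1 + 19.615·e^(−0.51t)) = 85000: 1 + 19.615·e^(−0.51t) = 1.0889, so e^(−0.51t) = 0.00453441.
−0.51·t = ln(0.00453441) = -5.3961, so t = 5.3961/0.51 = 10.581.

10.6 weeks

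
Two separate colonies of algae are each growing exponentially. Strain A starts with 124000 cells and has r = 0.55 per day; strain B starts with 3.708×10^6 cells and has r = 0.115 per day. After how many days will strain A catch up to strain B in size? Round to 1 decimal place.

Set 124000·e^(0.55t) = 3.708×10^6·e^(0.115t).
e^((0.55 − 0.115)t) = 3.708×10^6/124000 → e^(0.435·t) = 29.903.
0.435·t = ln(29.903) = 3.398, so t = 3.398/0.435 = 7.8114.

7.8 days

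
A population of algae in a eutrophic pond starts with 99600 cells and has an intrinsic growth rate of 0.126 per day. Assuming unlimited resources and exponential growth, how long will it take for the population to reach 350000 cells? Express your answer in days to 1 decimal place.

Set N₀·e^(rt) = 350000: e^(0.126·t) = 350000/99600 = 3.5141.
0.126·t = ln(3.5141) = 1.2568, so t = 1.2568/0.126 = 9.9744.

10.0 days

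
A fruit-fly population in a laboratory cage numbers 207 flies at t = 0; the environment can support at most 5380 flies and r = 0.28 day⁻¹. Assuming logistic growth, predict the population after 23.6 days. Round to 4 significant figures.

A = (K − N₀)/N₀ = (5380 − 207)/207 = 24.99.
N(t) = K/(1 + A·e^(−rt)) = 5380/(1 + 24.99×e^(−0.28×23.6)).
e^(−6.608) = 0.0013495; denominator = 1 + 24.99×0.0013495 = 1.0337.
N = 5380/1.0337 = 5204.48.

5204 flies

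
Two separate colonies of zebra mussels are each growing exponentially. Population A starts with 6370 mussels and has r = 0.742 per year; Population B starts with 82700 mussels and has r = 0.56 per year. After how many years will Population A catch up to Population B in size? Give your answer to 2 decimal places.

14.09 years

Set 6370·e^(0.742t) = 82700·e^(0.56t).
e^((0.742 − 0.56)t) = 82700/6370 → e^(0.182·t) = 12.983.
0.182·t = ln(12.983) = 2.5636, so t = 2.5636/0.182 = 14.086.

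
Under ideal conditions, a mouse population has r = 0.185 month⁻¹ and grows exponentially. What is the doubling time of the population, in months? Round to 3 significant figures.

Doubling time t_d = ln(2)/r = 0.6931/0.185 = 3.7467.

3.75 months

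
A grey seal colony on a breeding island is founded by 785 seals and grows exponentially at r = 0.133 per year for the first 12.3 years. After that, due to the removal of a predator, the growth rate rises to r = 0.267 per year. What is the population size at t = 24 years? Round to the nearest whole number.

Phase 1: N(12.3) = 785·e^(0.133×12.3) = 785·e^1.636 = 4030.25.
Phase 2 runs for 24 − 12.3 = 11.7 years at r = 0.267.
N(24) = 4030.25·e^(0.267×11.7) = 4030.25·e^3.124 = 91627.2.

91627 seals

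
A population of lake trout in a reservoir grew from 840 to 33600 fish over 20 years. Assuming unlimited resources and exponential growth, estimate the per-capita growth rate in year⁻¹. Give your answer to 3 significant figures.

0.184 per year

From N(t) = N₀·e^(rt): e^(r·20) = 33600/840 = 40.
r·20 = ln(40) = 3.6889, so r = 3.6889/20 = 0.18444.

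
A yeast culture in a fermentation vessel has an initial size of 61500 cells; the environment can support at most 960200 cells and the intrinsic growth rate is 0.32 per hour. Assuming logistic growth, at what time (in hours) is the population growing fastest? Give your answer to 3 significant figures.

8.38 hours

Logistic growth is fastest at N = K/2 = 480100.
A = (K − N₀)/N₀ = 14.613. Set K/(1 + A·e^(−rt)) = K/2 → A·e^(−rt) = 1.
e^(−0.32t) = 1/14.613 = 0.0684322, so t = ln(14.613)/0.32 = 2.6819/0.32 = 8.381.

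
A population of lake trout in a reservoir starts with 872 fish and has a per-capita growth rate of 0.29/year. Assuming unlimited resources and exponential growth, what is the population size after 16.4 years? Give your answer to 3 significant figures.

N(t) = N₀·e^(rt) = 872 × e^(0.29×16.4) = 872 × e^4.756.
e^4.756 ≈ 116.28, so N ≈ 872 × 116.28 = 101396.

101000 fish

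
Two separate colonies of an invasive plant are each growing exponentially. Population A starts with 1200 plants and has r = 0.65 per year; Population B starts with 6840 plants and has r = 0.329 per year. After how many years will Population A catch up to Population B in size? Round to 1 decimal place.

5.4 years

Set 1200·e^(0.65t) = 6840·e^(0.329t).
e^((0.65 − 0.329)t) = 6840/1200 → e^(0.321·t) = 5.7.
0.321·t = ln(5.7) = 1.7405, so t = 1.7405/0.321 = 5.422.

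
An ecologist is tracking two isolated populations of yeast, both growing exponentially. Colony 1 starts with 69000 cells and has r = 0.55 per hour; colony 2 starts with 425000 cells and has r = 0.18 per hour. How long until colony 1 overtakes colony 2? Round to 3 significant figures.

4.91 hours

Set 69000·e^(0.55t) = 425000·e^(0.18t).
e^((0.55 − 0.18)t) = 425000/69000 → e^(0.37·t) = 6.1594.
0.37·t = ln(6.1594) = 1.818, so t = 1.818/0.37 = 4.9135.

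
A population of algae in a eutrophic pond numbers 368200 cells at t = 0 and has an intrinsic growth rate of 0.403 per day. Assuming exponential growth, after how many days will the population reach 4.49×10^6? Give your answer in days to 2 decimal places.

6.21 days

Set N₀·e^(rt) = 4.49×10^6: e^(0.403·t) = 4.49×10^6/368200 = 12.194.
0.403·t = ln(12.194) = 2.501, so t = 2.501/0.403 = 6.2059.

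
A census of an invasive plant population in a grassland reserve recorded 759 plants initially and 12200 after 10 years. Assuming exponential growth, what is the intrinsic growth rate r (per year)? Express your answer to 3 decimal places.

From N(t) = N₀·e^(rt): e^(r·10) = 12200/759 = 16.074.
r·10 = ln(16.074) = 2.7772, so r = 2.7772/10 = 0.27772.

0.278 per year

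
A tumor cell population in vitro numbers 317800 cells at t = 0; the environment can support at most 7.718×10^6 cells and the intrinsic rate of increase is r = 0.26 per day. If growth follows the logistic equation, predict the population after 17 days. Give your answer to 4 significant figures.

6029000 cells

A = (K − N₀)/N₀ = (7.718×10^6 − 317800)/317800 = 23.286.
N(t) = K/(1 + A·e^(−rt)) = 7.718×10^6/(1 + 23.286×e^(−0.26×17)).
e^(−4.42) = 0.012034; denominator = 1 + 23.286×0.012034 = 1.2802.
N = 7.718×10^6/1.2802 = 6.028625×10^6.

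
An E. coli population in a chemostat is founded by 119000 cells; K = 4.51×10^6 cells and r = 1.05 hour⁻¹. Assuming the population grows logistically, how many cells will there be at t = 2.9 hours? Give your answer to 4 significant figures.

1636000 cells

A = (K − N₀)/N₀ = (4.51×10^6 − 119000)/119000 = 36.899.
N(t) = K/(1 + A·e^(−rt)) = 4.51×10^6/(1 + 36.899×e^(−1.05×2.9)).
e^(−3.045) = 0.047596; denominator = 1 + 36.899×0.047596 = 2.7563.
N = 4.51×10^6/2.7563 = 1.636273×10^6.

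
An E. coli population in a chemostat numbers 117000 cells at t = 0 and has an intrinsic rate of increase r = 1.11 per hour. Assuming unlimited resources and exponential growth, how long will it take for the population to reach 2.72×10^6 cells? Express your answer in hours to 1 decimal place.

Set N₀·e^(rt) = 2.72×10^6: e^(1.11·t) = 2.72×10^6/117000 = 23.248.
1.11·t = ln(23.248) = 3.1462, so t = 3.1462/1.11 = 2.8344.

2.8 hours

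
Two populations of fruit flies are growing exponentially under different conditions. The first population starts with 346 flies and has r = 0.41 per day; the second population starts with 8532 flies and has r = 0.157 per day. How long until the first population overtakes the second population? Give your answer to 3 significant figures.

12.7 days

Set 346·e^(0.41t) = 8532·e^(0.157t).
e^((0.41 − 0.157)t) = 8532/346 → e^(0.253·t) = 24.659.
0.253·t = ln(24.659) = 3.2051, so t = 3.2051/0.253 = 12.669.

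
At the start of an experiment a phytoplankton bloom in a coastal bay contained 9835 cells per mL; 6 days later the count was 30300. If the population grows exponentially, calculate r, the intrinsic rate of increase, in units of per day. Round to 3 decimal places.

From N(t) = N₀·e^(rt): e^(r·6) = 30300/9835 = 3.0808.
r·6 = ln(3.0808) = 1.1252, so r = 1.1252/6 = 0.18753.

0.188 per day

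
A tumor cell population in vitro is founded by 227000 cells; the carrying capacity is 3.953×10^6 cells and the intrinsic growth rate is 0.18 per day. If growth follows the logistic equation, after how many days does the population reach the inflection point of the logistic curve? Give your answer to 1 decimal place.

15.5 days

Logistic growth is fastest at N = K/2 = 1.9765×10^6.
A = (K − N₀)/N₀ = 16.414. Set K/(1 + A·e^(−rt)) = K/2 → A·e^(−rt) = 1.
e^(−0.18t) = 1/16.414 = 0.0609232, so t = ln(16.414)/0.18 = 2.7981/0.18 = 15.545.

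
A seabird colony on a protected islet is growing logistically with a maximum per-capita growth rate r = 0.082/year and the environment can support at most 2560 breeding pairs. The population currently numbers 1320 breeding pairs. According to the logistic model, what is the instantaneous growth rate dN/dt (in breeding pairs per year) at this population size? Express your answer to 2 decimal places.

dN/dt = rN(1 − N/K) = 0.082 × 1320 × (1 − 1320/2560).
1 − 1320/2560 = 0.48438; dN/dt = 0.082 × 1320 × 0.48438 = 52.429.

52.43 breeding pairs per year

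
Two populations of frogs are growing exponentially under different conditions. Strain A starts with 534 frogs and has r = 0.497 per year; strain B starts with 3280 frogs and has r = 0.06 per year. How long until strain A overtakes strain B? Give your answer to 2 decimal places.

4.15 years

Set 534·e^(0.497t) = 3280·e^(0.06t).
e^((0.497 − 0.06)t) = 3280/534 → e^(0.437·t) = 6.1423.
0.437·t = ln(6.1423) = 1.8152, so t = 1.8152/0.437 = 4.1538.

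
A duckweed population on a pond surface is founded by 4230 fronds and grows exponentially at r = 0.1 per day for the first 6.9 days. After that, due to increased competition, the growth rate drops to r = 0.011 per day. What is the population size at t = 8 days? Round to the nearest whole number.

Phase 1: N(6.9) = 4230·e^(0.1×6.9) = 4230·e^0.69 = 8433.42.
Phase 2 runs for 8 − 6.9 = 1.1 days at r = 0.011.
N(8) = 8433.42·e^(0.011×1.1) = 8433.42·e^0.0121 = 8536.08.

8536 fronds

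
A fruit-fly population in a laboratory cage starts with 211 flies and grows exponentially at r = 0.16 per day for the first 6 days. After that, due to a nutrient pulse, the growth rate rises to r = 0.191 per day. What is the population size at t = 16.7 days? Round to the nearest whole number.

Phase 1: N(6) = 211·e^(0.16×6) = 211·e^0.96 = 551.068.
Phase 2 runs for 16.7 − 6 = 10.7 days at r = 0.191.
N(16.7) = 551.068·e^(0.191×10.7) = 551.068·e^2.044 = 4253.76.

4254 flies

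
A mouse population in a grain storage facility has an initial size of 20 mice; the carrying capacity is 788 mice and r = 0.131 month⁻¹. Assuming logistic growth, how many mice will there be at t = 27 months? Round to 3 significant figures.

A = (K − N₀)/N₀ = (788 − 20)/20 = 38.4.
N(t) = K/(1 + A·e^(−rt)) = 788/(1 + 38.4×e^(−0.131×27)).
e^(−3.537) = 0.0291; denominator = 1 + 38.4×0.0291 = 2.1175.
N = 788/2.1175 = 372.144.

372 mice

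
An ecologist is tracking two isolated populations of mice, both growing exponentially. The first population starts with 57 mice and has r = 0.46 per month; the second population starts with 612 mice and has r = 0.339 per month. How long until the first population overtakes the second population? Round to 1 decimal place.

Set 57·e^(0.46t) = 612·e^(0.339t).
e^((0.46 − 0.339)t) = 612/57 → e^(0.121·t) = 10.737.
0.121·t = ln(10.737) = 2.3737, so t = 2.3737/0.121 = 19.617.

19.6 months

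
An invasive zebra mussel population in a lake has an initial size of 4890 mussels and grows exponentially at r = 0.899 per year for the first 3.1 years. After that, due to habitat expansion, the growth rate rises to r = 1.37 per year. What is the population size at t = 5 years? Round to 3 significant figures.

Phase 1: N(3.1) = 4890·e^(0.899×3.1) = 4890·e^2.787 = 79367.8.
Phase 2 runs for 5 − 3.1 = 1.9 years at r = 1.37.
N(5) = 79367.8·e^(1.37×1.9) = 79367.8·e^2.603 = 1.071797×10^6.

1070000 mussels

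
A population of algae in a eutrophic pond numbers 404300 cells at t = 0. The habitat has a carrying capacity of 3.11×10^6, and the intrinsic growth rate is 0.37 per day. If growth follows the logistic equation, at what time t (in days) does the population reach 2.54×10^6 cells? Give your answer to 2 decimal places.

A = (K − N₀)/N₀ = (3.11×10^6 − 404300)/404300 = 6.6923.
Solve 3.11×10^6/(1 + 6.6923·e^(−0.37t)) = 2.54×10^6: 1 + 6.6923·e^(−0.37t) = 1.2244, so e^(−0.37t) = 0.0335324.
−0.37·t = ln(0.0335324) = -3.3952, so t = 3.3952/0.37 = 9.1763.

9.18 days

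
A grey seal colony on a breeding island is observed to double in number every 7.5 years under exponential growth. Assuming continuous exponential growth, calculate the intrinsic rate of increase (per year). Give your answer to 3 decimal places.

r = ln(2)/t_d = 0.6931/7.5 = 0.09242.

0.092 per year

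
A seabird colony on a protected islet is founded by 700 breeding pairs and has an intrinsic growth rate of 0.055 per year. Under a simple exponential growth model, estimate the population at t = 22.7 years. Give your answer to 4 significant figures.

2440 breeding pairs

N(t) = N₀·e^(rt) = 700 × e^(0.055×22.7) = 700 × e^1.248.
e^1.248 ≈ 3.4851, so N ≈ 700 × 3.4851 = 2439.58.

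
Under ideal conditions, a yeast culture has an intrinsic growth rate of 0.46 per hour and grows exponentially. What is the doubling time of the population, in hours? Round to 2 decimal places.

Doubling time t_d = ln(2)/r = 0.6931/0.46 = 1.5068.

1.51 hours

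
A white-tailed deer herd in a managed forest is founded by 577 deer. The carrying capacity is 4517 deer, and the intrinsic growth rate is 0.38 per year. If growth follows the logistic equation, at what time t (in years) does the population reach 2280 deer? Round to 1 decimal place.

5.1 years

A = (K − N₀)/N₀ = (4517 − 577)/577 = 6.8284.
Solve 4517/(1 + 6.8284·e^(−0.38t)) = 2280: 1 + 6.8284·e^(−0.38t) = 1.9811, so e^(−0.38t) = 0.143685.
−0.38·t = ln(0.143685) = -1.9401, so t = 1.9401/0.38 = 5.1056.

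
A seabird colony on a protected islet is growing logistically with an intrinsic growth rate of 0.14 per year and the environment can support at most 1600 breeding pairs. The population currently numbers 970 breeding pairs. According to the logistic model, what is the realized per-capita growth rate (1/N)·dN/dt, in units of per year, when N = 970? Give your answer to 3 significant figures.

(1/N)·dN/dt = r(1 − N/K) = 0.14 × (1 − 970/1600).
= 0.14 × 0.39375 = 0.055125.

0.0551 per year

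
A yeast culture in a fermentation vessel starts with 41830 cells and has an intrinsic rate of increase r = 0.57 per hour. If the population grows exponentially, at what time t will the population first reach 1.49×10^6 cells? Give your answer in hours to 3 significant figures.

Set N₀·e^(rt) = 1.49×10^6: e^(0.57·t) = 1.49×10^6/41830 = 35.62.
0.57·t = ln(35.62) = 3.5729, so t = 3.5729/0.57 = 6.2683.

6.27 hours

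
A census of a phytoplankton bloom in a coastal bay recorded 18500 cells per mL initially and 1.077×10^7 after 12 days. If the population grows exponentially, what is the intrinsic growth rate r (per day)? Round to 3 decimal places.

0.531 per day

From N(t) = N₀·e^(rt): e^(r·12) = 1.077×10^7/18500 = 582.16.
r·12 = ln(582.16) = 6.3667, so r = 6.3667/12 = 0.53056.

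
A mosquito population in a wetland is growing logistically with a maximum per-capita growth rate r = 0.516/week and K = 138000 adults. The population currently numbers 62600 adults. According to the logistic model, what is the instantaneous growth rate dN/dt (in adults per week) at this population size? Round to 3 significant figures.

dN/dt = rN(1 − N/K) = 0.516 × 62600 × (1 − 62600/138000).
1 − 62600/138000 = 0.54638; dN/dt = 0.516 × 62600 × 0.54638 = 17649.

17600 adults per week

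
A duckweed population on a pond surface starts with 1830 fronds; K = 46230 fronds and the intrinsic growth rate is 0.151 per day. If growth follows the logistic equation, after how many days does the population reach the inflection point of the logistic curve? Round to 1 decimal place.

21.1 days

Logistic growth is fastest at N = K/2 = 23115.
A = (K − N₀)/N₀ = 24.262. Set K/(1 + A·e^(−rt)) = K/2 → A·e^(−rt) = 1.
e^(−0.151t) = 1/24.262 = 0.0412162, so t = ln(24.262)/0.151 = 3.1889/0.151 = 21.119.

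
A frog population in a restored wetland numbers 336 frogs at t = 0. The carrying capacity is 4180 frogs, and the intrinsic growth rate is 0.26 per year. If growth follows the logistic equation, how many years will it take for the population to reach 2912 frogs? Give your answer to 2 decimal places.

12.57 years

A = (K − N₀)/N₀ = (4180 − 336)/336 = 11.44.
Solve 4180/(1 + 11.44·e^(−0.26t)) = 2912: 1 + 11.44·e^(−0.26t) = 1.4354, so e^(−0.26t) = 0.0380613.
−0.26·t = ln(0.0380613) = -3.2686, so t = 3.2686/0.26 = 12.571.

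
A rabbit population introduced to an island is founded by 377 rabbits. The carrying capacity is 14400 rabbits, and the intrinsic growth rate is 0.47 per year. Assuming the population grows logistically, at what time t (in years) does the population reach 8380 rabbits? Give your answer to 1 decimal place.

A = (K − N₀)/N₀ = (14400 − 377)/377 = 37.196.
Solve 14400/(1 + 37.196·e^(−0.47t)) = 8380: 1 + 37.196·e^(−0.47t) = 1.7184, so e^(−0.47t) = 0.0193131.
−0.47·t = ln(0.0193131) = -3.947, so t = 3.947/0.47 = 8.3978.

8.4 years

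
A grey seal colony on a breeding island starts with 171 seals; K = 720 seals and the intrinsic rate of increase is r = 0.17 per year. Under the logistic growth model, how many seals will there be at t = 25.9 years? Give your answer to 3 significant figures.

A = (K − N₀)/N₀ = (720 − 171)/171 = 3.2105.
N(t) = K/(1 + A·e^(−rt)) = 720/(1 + 3.2105×e^(−0.17×25.9)).
e^(−4.403) = 0.012241; denominator = 1 + 3.2105×0.012241 = 1.0393.
N = 720/1.0393 = 692.775.

693 seals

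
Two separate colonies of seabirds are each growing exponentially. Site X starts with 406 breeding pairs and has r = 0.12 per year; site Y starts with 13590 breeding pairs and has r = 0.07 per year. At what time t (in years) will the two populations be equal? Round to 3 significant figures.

Set 406·e^(0.12t) = 13590·e^(0.07t).
e^((0.12 − 0.07)t) = 13590/406 → e^(0.05·t) = 33.473.
0.05·t = ln(33.473) = 3.5107, so t = 3.5107/0.05 = 70.215.

70.2 years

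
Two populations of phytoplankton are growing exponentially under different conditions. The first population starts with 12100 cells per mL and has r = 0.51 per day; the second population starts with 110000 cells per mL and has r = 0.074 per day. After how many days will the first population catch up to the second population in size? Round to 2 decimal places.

Set 12100·e^(0.51t) = 110000·e^(0.074t).
e^((0.51 − 0.074)t) = 110000/12100 → e^(0.436·t) = 9.0909.
0.436·t = ln(9.0909) = 2.2073, so t = 2.2073/0.436 = 5.0626.

5.06 days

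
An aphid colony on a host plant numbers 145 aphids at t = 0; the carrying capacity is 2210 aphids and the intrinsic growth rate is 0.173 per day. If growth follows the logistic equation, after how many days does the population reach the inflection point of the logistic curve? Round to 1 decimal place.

15.4 days

Logistic growth is fastest at N = K/2 = 1105.
A = (K − N₀)/N₀ = 14.241. Set K/(1 + A·e^(−rt)) = K/2 → A·e^(−rt) = 1.
e^(−0.173t) = 1/14.241 = 0.0702179, so t = ln(14.241)/0.173 = 2.6562/0.173 = 15.353.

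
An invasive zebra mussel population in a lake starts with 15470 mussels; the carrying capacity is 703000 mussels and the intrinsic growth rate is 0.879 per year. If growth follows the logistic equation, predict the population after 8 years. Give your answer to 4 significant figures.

A = (K − N₀)/N₀ = (703000 − 15470)/15470 = 44.443.
N(t) = K/(1 + A·e^(−rt)) = 703000/(1 + 44.443×e^(−0.879×8)).
e^(−7.032) = 0.00088316; denominator = 1 + 44.443×0.00088316 = 1.0393.
N = 703000/1.0393 = 676449.

676400 mussels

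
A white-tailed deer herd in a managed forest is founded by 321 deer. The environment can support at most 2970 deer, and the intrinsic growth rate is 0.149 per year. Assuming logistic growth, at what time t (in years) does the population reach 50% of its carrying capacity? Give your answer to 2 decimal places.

14.16 years

A = (K − N₀)/N₀ = (2970 − 321)/321 = 8.2523.
Solve 2970/(1 + 8.2523·e^(−0.149t)) = 1485: 1 + 8.2523·e^(−0.149t) = 2, so e^(−0.149t) = 0.121178.
−0.149·t = ln(0.121178) = -2.1105, so t = 2.1105/0.149 = 14.164.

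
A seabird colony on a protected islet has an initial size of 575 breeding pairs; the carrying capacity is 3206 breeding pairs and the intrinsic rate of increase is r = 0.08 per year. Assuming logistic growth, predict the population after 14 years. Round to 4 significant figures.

A = (K − N₀)/N₀ = (3206 − 575)/575 = 4.5757.
N(t) = K/(1 + A·e^(−rt)) = 3206/(1 + 4.5757×e^(−0.08×14)).
e^(−1.12) = 0.32628; denominator = 1 + 4.5757×0.32628 = 2.4929.
N = 3206/2.4929 = 1286.03.

1286 breeding pairs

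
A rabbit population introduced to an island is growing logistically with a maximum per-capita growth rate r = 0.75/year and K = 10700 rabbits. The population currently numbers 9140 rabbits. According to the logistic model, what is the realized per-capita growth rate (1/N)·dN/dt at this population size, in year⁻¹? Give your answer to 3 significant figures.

(1/N)·dN/dt = r(1 − N/K) = 0.75 × (1 − 9140/10700).
= 0.75 × 0.14579 = 0.10935.

0.109 per year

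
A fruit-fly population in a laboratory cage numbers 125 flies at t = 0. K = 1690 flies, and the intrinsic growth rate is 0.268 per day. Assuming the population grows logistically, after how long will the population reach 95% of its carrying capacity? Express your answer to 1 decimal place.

A = (K − N₀)/N₀ = (1690 − 125)/125 = 12.52.
Solve 1690/(1 + 12.52·e^(−0.268t)) = 1605.5: 1 + 12.52·e^(−0.268t) = 1.0526, so e^(−0.268t) = 0.0042038.
−0.268·t = ln(0.0042038) = -5.4718, so t = 5.4718/0.268 = 20.417.

20.4 days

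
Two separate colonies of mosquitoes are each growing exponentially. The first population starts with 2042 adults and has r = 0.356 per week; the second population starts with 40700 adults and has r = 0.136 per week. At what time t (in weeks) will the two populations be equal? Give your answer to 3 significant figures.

13.6 weeks

Set 2042·e^(0.356t) = 40700·e^(0.136t).
e^((0.356 − 0.136)t) = 40700/2042 → e^(0.22·t) = 19.931.
0.22·t = ln(19.931) = 2.9923, so t = 2.9923/0.22 = 13.601.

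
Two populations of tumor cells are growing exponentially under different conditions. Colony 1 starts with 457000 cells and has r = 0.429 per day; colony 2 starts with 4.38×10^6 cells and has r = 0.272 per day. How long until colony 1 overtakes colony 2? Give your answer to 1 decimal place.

Set 457000·e^(0.429t) = 4.38×10^6·e^(0.272t).
e^((0.429 − 0.272)t) = 4.38×10^6/457000 → e^(0.157·t) = 9.5842.
0.157·t = ln(9.5842) = 2.2601, so t = 2.2601/0.157 = 14.396.

14.4 days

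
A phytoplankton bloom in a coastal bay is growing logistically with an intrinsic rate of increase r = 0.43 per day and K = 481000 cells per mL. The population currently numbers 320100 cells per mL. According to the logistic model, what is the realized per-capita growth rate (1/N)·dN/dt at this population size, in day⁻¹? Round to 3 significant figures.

0.144 per day

(1/N)·dN/dt = r(1 − N/K) = 0.43 × (1 − 320100/481000).
= 0.43 × 0.33451 = 0.14384.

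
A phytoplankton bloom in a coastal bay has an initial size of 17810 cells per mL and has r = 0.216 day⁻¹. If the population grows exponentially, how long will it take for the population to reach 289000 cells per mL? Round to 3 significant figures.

12.9 days

Set N₀·e^(rt) = 289000: e^(0.216·t) = 289000/17810 = 16.227.
0.216·t = ln(16.227) = 2.7867, so t = 2.7867/0.216 = 12.901.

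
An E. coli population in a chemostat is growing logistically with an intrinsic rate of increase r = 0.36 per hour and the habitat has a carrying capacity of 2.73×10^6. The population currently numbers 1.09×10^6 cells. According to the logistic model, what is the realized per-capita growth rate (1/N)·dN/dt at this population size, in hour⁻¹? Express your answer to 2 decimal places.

(1/N)·dN/dt = r(1 − N/K) = 0.36 × (1 − 1.09×10^6/2.73×10^6).
= 0.36 × 0.60073 = 0.21626.

0.22 per hour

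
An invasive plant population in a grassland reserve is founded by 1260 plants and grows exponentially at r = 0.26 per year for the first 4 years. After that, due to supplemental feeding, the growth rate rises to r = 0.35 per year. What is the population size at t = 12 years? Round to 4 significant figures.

58620 plants

Phase 1: N(4) = 1260·e^(0.26×4) = 1260·e^1.04 = 3564.81.
Phase 2 runs for 12 − 4 = 8 years at r = 0.35.
N(12) = 3564.81·e^(0.35×8) = 3564.81·e^2.8 = 58622.1.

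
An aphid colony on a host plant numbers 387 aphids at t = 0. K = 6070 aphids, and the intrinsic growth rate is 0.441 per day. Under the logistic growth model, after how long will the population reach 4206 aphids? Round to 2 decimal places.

7.94 days

A = (K − N₀)/N₀ = (6070 − 387)/387 = 14.685.
Solve 6070/(1 + 14.685·e^(−0.441t)) = 4206: 1 + 14.685·e^(−0.441t) = 1.4432, so e^(−0.441t) = 0.0301794.
−0.441·t = ln(0.0301794) = -3.5006, so t = 3.5006/0.441 = 7.9379.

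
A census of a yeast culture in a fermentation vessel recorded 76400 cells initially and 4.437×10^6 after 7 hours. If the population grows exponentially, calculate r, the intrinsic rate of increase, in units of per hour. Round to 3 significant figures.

0.580 per hour

From N(t) = N₀·e^(rt): e^(r·7) = 4.437×10^6/76400 = 58.076.
r·7 = ln(58.076) = 4.0618, so r = 4.0618/7 = 0.58025.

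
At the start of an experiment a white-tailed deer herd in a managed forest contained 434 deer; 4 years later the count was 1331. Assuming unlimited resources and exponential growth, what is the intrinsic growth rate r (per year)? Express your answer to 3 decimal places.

From N(t) = N₀·e^(rt): e^(r·4) = 1331/434 = 3.0668.
r·4 = ln(3.0668) = 1.1206, so r = 1.1206/4 = 0.28016.

0.280 per year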